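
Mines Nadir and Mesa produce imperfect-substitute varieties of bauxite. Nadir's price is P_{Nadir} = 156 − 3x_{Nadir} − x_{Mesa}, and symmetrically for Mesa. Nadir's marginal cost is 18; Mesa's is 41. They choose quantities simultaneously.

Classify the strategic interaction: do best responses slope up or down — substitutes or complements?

Mine Nadir's profit: π = x_{Nadir}(156 − 3x_{Nadir} − x_{Mesa}) − 18x_{Nadir}.
∂π/∂x_{Nadir} = 138 − 6x_{Nadir} − x_{Mesa} = 0 ⇒ x_{Nadir} = 23 − (1/6)x_{Mesa}.
The best-response slope dx_{Nadir}/dx_{Mesa} = −1/6 < 0: the reaction function is downward-sloping, so the choices are strategic substitutes.

strategic substitutes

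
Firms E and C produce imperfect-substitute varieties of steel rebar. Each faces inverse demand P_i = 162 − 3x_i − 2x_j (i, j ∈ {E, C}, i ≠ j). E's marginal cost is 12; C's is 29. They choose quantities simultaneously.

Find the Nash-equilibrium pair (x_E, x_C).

Firm E's profit: π = x_E(162 − 3x_E − 2x_C) − 12x_E.
∂π/∂x_E = 150 − 6x_E − 2x_C = 0 ⇒ x_E = 25 − (1/3)x_C.
Similarly x_C = 133/6 − (1/3)x_E.
Solving the two reaction functions simultaneously: (1 − (−1/3)(−1/3))x_E = 25 − (1/3)·(133/6), so (8/9)x_E = 317/18 and x_E = 19.8125.
Then x_C = 133/6 − (1/3)·19.8125 = 15.5625.

19.8125, 15.5625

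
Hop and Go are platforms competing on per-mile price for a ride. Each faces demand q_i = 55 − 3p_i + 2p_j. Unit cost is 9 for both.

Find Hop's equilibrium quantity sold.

Hop's profit: π = (p_{Hop} − 9)(55 − 3p_{Hop} + 2p_{Go}).
∂π/∂p_{Hop} = 82 − 6p_{Hop} + 2p_{Go} = 0 ⇒ p_{Hop} = 41/3 + (1/3)p_{Go}.
Setting p_{Hop} = p_{Go} in the reaction function: p_{Hop} = 41/3 + (1/3)p_{Hop}, so p_{Hop} = (41/3) / (2/3) = 20.5.
q_{Hop} = 55 − 3·20.5 + 2·20.5 = 34.5.

34.5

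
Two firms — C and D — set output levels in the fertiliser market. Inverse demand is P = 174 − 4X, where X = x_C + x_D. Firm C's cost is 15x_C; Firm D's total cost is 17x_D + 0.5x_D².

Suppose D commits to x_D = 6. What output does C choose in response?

16.875

Firm C's profit: π = x_C(174 − 4(x_C + x_D)) − 15x_C.
∂π/∂x_C = 159 − 8x_C − 4x_D = 0, so x_C = 19.875 − 0.5x_D.
At x_D = 6: x_C = 19.875 − 0.5·6 = 16.875.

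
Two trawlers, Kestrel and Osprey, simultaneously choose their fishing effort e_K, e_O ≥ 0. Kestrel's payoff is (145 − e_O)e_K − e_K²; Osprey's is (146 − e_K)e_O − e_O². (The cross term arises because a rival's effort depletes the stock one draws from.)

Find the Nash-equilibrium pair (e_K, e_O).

Expanding Kestrel's payoff: 145e_K − e_Oe_K − e_K².
∂π/∂e_K = 145 − e_O − 2e_K = 0, so e_K = 72.5 − 0.5e_O.
Likewise for Osprey: e_O = 73 − 0.5e_K.
Plugging e_O into Kestrel's best response: e_K = 72.5 − 0.5(73 − 0.5e_K) ⇒ 0.75e_K = 36, so e_K = 48.
Then e_O = 73 − 0.5·48 = 49.

48, 49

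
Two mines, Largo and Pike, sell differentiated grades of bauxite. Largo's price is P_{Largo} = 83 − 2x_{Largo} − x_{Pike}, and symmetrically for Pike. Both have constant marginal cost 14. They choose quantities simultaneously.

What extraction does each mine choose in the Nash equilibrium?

Mine Largo's profit: π = x_{Largo}(83 − 2x_{Largo} − x_{Pike}) − 14x_{Largo}.
∂π/∂x_{Largo} = 69 − 4x_{Largo} − x_{Pike} = 0 ⇒ x_{Largo} = 17.25 − 0.25x_{Pike}.
The game is symmetric, so in equilibrium x_{Pike} = x_{Largo}: the reaction function gives 1.25x_{Largo} = 17.25, hence x_{Largo} = 13.8.

13.8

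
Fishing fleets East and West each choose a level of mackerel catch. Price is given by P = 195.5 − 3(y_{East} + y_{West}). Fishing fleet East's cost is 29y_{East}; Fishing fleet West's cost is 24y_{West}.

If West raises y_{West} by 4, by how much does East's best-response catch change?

Fishing fleet East's profit: π = y_{East}(195.5 − 3(y_{East} + y_{West})) − 29y_{East}.
∂π/∂y_{East} = 166.5 − 6y_{East} − 3y_{West} = 0, so y_{East} = 27.75 − 0.5y_{West}.
The reaction-function slope is −0.5, so a 4-unit rise in y_{West} moves y_{East} by −0.5 × 4 = −2. East's best response falls — the actions are strategic substitutes.

-2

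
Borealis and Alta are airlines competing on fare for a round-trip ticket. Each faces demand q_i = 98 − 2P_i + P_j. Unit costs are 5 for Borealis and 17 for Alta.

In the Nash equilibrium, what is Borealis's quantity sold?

65.2

Borealis's profit: π = (P_{Borealis} − 5)(98 − 2P_{Borealis} + P_{Alta}).
∂π/∂P_{Borealis} = 108 − 4P_{Borealis} + P_{Alta} = 0 ⇒ P_{Borealis} = 27 + 0.25P_{Alta}.
Similarly P_{Alta} = 33 + 0.25P_{Borealis}.
Plugging P_{Alta} into Borealis's best response: P_{Borealis} = 27 + 0.25(33 + 0.25P_{Borealis}) ⇒ 0.9375P_{Borealis} = 35.25, so P_{Borealis} = 37.6.
Then P_{Alta} = 33 + 0.25·37.6 = 42.4.
q_{Borealis} = 98 − 2·37.6 + 42.4 = 65.2.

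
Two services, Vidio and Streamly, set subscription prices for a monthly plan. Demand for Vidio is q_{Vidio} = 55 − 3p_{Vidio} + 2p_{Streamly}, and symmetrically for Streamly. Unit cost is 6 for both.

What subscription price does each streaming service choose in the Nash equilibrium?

Vidio's profit: π = (p_{Vidio} − 6)(55 − 3p_{Vidio} + 2p_{Streamly}).
∂π/∂p_{Vidio} = 73 − 6p_{Vidio} + 2p_{Streamly} = 0 ⇒ p_{Vidio} = 73/6 + (1/3)p_{Streamly}.
Setting p_{Vidio} = p_{Streamly} in the reaction function: p_{Vidio} = 73/6 + (1/3)p_{Vidio}, so p_{Vidio} = (73/6) / (2/3) = 18.25.

18.25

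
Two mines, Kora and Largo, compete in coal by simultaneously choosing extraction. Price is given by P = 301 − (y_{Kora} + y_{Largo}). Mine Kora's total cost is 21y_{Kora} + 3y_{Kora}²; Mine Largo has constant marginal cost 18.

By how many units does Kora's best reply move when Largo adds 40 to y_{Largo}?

-5

Mine Kora's profit: π = y_{Kora}(301 − (y_{Kora} + y_{Largo})) − 21y_{Kora} − 3y_{Kora}².
∂π/∂y_{Kora} = 280 − 8y_{Kora} − y_{Largo} = 0, so y_{Kora} = 35 − 0.125y_{Largo}.
The reaction-function slope is −0.125, so a 40-unit rise in y_{Largo} moves y_{Kora} by −0.125 × 40 = −5. Kora's best response falls — the actions are strategic substitutes.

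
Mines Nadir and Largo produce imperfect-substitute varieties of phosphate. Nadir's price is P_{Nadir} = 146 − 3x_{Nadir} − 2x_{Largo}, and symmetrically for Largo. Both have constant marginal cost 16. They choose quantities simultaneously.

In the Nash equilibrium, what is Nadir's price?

64.75

Mine Nadir's profit: π = x_{Nadir}(146 − 3x_{Nadir} − 2x_{Largo}) − 16x_{Nadir}.
∂π/∂x_{Nadir} = 130 − 6x_{Nadir} − 2x_{Largo} = 0 ⇒ x_{Nadir} = 65/3 − (1/3)x_{Largo}.
The game is symmetric, so in equilibrium x_{Largo} = x_{Nadir}: the reaction function gives (4/3)x_{Nadir} = 65/3, hence x_{Nadir} = 16.25.
P_{Nadir} = 146 − 3·16.25 − 2·16.25 = 64.75.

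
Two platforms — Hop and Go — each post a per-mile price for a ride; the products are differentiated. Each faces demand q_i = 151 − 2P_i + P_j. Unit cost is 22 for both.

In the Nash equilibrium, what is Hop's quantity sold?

Hop's profit: π = (P_{Hop} − 22)(151 − 2P_{Hop} + P_{Go}).
∂π/∂P_{Hop} = 195 − 4P_{Hop} + P_{Go} = 0 ⇒ P_{Hop} = 48.75 + 0.25P_{Go}.
Setting P_{Hop} = P_{Go} in the reaction function: P_{Hop} = 48.75 + 0.25P_{Hop}, so P_{Hop} = 48.75 / 0.75 = 65.
q_{Hop} = 151 − 2·65 + 65 = 86.

86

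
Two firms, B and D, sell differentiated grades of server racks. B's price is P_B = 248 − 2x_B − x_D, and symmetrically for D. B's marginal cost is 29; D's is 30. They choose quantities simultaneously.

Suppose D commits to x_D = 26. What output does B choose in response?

Firm B's profit: π = x_B(248 − 2x_B − x_D) − 29x_B.
∂π/∂x_B = 219 − 4x_B − x_D = 0 ⇒ x_B = 54.75 − 0.25x_D.
At x_D = 26: x_B = 54.75 − 0.25·26 = 48.25.

48.25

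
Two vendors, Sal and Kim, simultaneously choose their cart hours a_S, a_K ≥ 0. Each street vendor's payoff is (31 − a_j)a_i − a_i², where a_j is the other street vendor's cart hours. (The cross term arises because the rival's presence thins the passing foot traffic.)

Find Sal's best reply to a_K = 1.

15

Sal's payoff is (31 − a_K)a_S − a_S².
∂π/∂a_S = 31 − a_K − 2a_S = 0, so a_S = 15.5 − 0.5a_K.
At a_K = 1: a_S = 15.5 − 0.5·1 = 15.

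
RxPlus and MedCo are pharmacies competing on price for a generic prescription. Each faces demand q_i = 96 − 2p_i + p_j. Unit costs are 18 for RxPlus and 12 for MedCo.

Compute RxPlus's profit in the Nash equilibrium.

1270.08

RxPlus's profit: π = (p_{RxPlus} − 18)(96 − 2p_{RxPlus} + p_{MedCo}).
∂π/∂p_{RxPlus} = 132 − 4p_{RxPlus} + p_{MedCo} = 0 ⇒ p_{RxPlus} = 33 + 0.25p_{MedCo}.
Similarly p_{MedCo} = 30 + 0.25p_{RxPlus}.
Plugging p_{MedCo} into RxPlus's best response: p_{RxPlus} = 33 + 0.25(30 + 0.25p_{RxPlus}) ⇒ 0.9375p_{RxPlus} = 40.5, so p_{RxPlus} = 43.2.
Then p_{MedCo} = 30 + 0.25·43.2 = 40.8.
q_{RxPlus} = 96 − 2·43.2 + 40.8 = 50.4.
Profit = (43.2 − 18)·50.4 = 1270.08.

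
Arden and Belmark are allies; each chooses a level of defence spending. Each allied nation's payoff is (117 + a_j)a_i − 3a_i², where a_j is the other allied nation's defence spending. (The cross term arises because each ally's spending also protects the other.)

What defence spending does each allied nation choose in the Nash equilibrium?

23.4

Arden's payoff is (117 + a_B)a_A − 3a_A².
∂π/∂a_A = 117 + a_B − 6a_A = 0, so a_A = 19.5 + (1/6)a_B.
Setting a_A = a_B in the reaction function: a_A = 19.5 + (1/6)a_A, so a_A = 19.5 / (5/6) = 23.4.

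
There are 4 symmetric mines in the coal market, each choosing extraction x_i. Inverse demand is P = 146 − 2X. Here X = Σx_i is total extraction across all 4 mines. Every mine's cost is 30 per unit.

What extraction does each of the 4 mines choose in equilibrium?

11.6

A representative mine's profit is π_i = x_i(146 − 2X) − 30x_i, with X = x_i + Σ_{j≠i} x_j.
First-order condition: 116 − 4x_i − 2Σ_{j≠i} x_j = 0.
With identical mines, set every x_j = x: then 116 − 4x − 6x = 0, i.e. x = 116/10 = 11.6.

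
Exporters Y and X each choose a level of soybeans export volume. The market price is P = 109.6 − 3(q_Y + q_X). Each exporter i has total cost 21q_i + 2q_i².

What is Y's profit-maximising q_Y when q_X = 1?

Exporter Y's profit: π = q_Y(109.6 − 3(q_Y + q_X)) − 21q_Y − 2q_Y².
∂π/∂q_Y = 88.6 − 10q_Y − 3q_X = 0, so q_Y = 8.86 − 0.3q_X.
At q_X = 1: q_Y = 8.86 − 0.3·1 = 8.56.

8.56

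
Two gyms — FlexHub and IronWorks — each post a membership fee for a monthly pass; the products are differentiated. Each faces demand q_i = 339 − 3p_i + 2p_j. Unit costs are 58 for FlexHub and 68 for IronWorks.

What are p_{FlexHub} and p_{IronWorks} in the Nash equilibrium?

FlexHub's profit: π = (p_{FlexHub} − 58)(339 − 3p_{FlexHub} + 2p_{IronWorks}).
∂π/∂p_{FlexHub} = 513 − 6p_{FlexHub} + 2p_{IronWorks} = 0 ⇒ p_{FlexHub} = 85.5 + (1/3)p_{IronWorks}.
Similarly p_{IronWorks} = 90.5 + (1/3)p_{FlexHub}.
Plugging p_{IronWorks} into FlexHub's best response: p_{FlexHub} = 85.5 + (1/3)(90.5 + (1/3)p_{FlexHub}) ⇒ (8/9)p_{FlexHub} = 347/3, so p_{FlexHub} = 130.125.
Then p_{IronWorks} = 90.5 + (1/3)·130.125 = 133.875.

130.125, 133.875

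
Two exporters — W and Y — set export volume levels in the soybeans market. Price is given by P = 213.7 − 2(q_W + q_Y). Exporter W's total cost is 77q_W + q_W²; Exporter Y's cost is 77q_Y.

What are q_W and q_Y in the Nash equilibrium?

Exporter W's profit: π = q_W(213.7 − 2(q_W + q_Y)) − 77q_W − q_W².
∂π/∂q_W = 136.7 − 6q_W − 2q_Y = 0, so q_W = 1367/60 − (1/3)q_Y.
For Y: ∂π/∂q_Y = 136.7 − 4q_Y − 2q_W = 0 ⇒ q_Y = 34.175 − 0.5q_W.
Plugging q_Y into W's best response: q_W = 1367/60 − (1/3)(34.175 − 0.5q_W) ⇒ (5/6)q_W = 1367/120, so q_W = 13.67.
Then q_Y = 34.175 − 0.5·13.67 = 27.34.

13.67, 27.34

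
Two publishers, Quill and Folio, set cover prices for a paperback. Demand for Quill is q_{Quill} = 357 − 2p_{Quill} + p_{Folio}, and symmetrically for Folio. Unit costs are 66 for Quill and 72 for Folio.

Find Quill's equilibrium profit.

19129.68

Quill's profit: π = (p_{Quill} − 66)(357 − 2p_{Quill} + p_{Folio}).
∂π/∂p_{Quill} = 489 − 4p_{Quill} + p_{Folio} = 0 ⇒ p_{Quill} = 122.25 + 0.25p_{Folio}.
Similarly p_{Folio} = 125.25 + 0.25p_{Quill}.
Substituting the second reaction function into the first: p_{Quill} = 122.25 + 0.25(125.25 + 0.25p_{Quill}), which gives 0.9375p_{Quill} = 153.5625 ⇒ p_{Quill} = 163.8.
Then p_{Folio} = 125.25 + 0.25·163.8 = 166.2.
q_{Quill} = 357 − 2·163.8 + 166.2 = 195.6.
Profit = (163.8 − 66)·195.6 = 19129.68.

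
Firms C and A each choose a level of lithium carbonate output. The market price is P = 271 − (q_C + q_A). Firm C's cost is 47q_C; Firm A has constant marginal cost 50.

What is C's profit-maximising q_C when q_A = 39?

Firm C's profit: π = q_C(271 − (q_C + q_A)) − 47q_C.
∂π/∂q_C = 224 − 2q_C − q_A = 0, so q_C = 112 − 0.5q_A.
At q_A = 39: q_C = 112 − 0.5·39 = 92.5.

92.5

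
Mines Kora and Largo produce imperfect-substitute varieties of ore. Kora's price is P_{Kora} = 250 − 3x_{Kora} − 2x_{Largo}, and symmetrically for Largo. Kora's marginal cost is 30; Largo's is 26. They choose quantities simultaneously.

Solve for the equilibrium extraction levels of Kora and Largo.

27.25, 28.25

Mine Kora's profit: π = x_{Kora}(250 − 3x_{Kora} − 2x_{Largo}) − 30x_{Kora}.
∂π/∂x_{Kora} = 220 − 6x_{Kora} − 2x_{Largo} = 0 ⇒ x_{Kora} = 110/3 − (1/3)x_{Largo}.
Similarly x_{Largo} = 112/3 − (1/3)x_{Kora}.
Substituting the second reaction function into the first: x_{Kora} = 110/3 − (1/3)(112/3 − (1/3)x_{Kora}), which gives (8/9)x_{Kora} = 218/9 ⇒ x_{Kora} = 27.25.
Then x_{Largo} = 112/3 − (1/3)·27.25 = 28.25.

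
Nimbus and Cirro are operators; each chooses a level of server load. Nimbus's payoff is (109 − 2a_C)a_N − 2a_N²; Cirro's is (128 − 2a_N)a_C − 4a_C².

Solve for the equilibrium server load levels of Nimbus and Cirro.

22, 10.5

Expanding Nimbus's payoff: 109a_N − 2a_Ca_N − 2a_N².
∂π/∂a_N = 109 − 2a_C − 4a_N = 0, so a_N = 27.25 − 0.5a_C.
Likewise for Cirro: a_C = 16 − 0.25a_N.
Plugging a_C into Nimbus's best response: a_N = 27.25 − 0.5(16 − 0.25a_N) ⇒ 0.875a_N = 19.25, so a_N = 22.
Then a_C = 16 − 0.25·22 = 10.5.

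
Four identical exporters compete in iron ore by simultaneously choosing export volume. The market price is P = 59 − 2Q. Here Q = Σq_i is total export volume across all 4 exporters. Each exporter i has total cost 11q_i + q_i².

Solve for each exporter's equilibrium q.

A representative exporter's profit is π_i = q_i(59 − 2Q) − 11q_i − q_i², with Q = q_i + Σ_{j≠i} q_j.
First-order condition: 48 − 6q_i − 2Σ_{j≠i} q_j = 0.
Imposing symmetry (q_j = q for all j) turns Σ_{j≠i} q_j into 3q, so 48 = 12q and q = 4.

4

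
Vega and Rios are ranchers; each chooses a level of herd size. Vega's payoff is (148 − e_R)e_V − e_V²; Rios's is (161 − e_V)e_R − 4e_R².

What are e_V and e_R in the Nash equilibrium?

68.2, 11.6

Expanding Vega's payoff: 148e_V − e_Re_V − e_V².
∂π/∂e_V = 148 − e_R − 2e_V = 0, so e_V = 74 − 0.5e_R.
Likewise for Rios: e_R = 20.125 − 0.125e_V.
Substituting the second reaction function into the first: e_V = 74 − 0.5(20.125 − 0.125e_V), which gives 0.9375e_V = 63.9375 ⇒ e_V = 68.2.
Then e_R = 20.125 − 0.125·68.2 = 11.6.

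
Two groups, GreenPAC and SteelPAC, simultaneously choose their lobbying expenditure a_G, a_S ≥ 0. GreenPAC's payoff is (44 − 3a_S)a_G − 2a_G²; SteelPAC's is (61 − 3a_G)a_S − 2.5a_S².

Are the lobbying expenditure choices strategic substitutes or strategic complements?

strategic substitutes

Expanding GreenPAC's payoff: 44a_G − 3a_Sa_G − 2a_G².
∂π/∂a_G = 44 − 3a_S − 4a_G = 0, so a_G = 11 − 0.75a_S.
The best-response slope da_G/da_S = −0.75 < 0: the reaction function is downward-sloping, so the choices are strategic substitutes.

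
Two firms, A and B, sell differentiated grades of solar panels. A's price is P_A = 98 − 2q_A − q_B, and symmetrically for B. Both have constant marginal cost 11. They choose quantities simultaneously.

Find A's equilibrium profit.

Firm A's profit: π = q_A(98 − 2q_A − q_B) − 11q_A.
∂π/∂q_A = 87 − 4q_A − q_B = 0 ⇒ q_A = 21.75 − 0.25q_B.
By symmetry q_B = q_A; substituting into the reaction function, 1.25q_A = 21.75 and q_A = 17.4.
P_A = 98 − 2·17.4 − 17.4 = 45.8.
Profit = (45.8 − 11)·17.4 = 605.52.

605.52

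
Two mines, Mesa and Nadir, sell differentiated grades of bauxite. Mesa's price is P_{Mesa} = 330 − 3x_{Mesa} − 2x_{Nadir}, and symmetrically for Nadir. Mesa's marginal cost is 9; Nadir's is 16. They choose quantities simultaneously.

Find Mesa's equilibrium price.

Mine Mesa's profit: π = x_{Mesa}(330 − 3x_{Mesa} − 2x_{Nadir}) − 9x_{Mesa}.
∂π/∂x_{Mesa} = 321 − 6x_{Mesa} − 2x_{Nadir} = 0 ⇒ x_{Mesa} = 53.5 − (1/3)x_{Nadir}.
Similarly x_{Nadir} = 157/3 − (1/3)x_{Mesa}.
Plugging x_{Nadir} into Mesa's best response: x_{Mesa} = 53.5 − (1/3)(157/3 − (1/3)x_{Mesa}) ⇒ (8/9)x_{Mesa} = 649/18, so x_{Mesa} = 40.5625.
Then x_{Nadir} = 157/3 − (1/3)·40.5625 = 38.8125.
P_{Mesa} = 330 − 3·40.5625 − 2·38.8125 = 130.6875.

130.6875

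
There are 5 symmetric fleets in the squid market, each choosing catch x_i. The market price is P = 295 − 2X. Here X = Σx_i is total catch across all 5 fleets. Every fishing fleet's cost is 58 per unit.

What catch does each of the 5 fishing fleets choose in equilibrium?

A representative fishing fleet's profit is π_i = x_i(295 − 2X) − 58x_i, with X = x_i + Σ_{j≠i} x_j.
First-order condition: 237 − 4x_i − 2Σ_{j≠i} x_j = 0.
With identical fishing fleets, set every x_j = x: then 237 − 4x − 8x = 0, i.e. x = 237/12 = 19.75.

19.75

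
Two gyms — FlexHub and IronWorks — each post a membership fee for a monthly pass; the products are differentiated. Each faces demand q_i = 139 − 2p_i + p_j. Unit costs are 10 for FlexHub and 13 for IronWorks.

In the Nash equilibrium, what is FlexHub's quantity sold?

FlexHub's profit: π = (p_{FlexHub} − 10)(139 − 2p_{FlexHub} + p_{IronWorks}).
∂π/∂p_{FlexHub} = 159 − 4p_{FlexHub} + p_{IronWorks} = 0 ⇒ p_{FlexHub} = 39.75 + 0.25p_{IronWorks}.
Similarly p_{IronWorks} = 41.25 + 0.25p_{FlexHub}.
Plugging p_{IronWorks} into FlexHub's best response: p_{FlexHub} = 39.75 + 0.25(41.25 + 0.25p_{FlexHub}) ⇒ 0.9375p_{FlexHub} = 50.0625, so p_{FlexHub} = 53.4.
Then p_{IronWorks} = 41.25 + 0.25·53.4 = 54.6.
q_{FlexHub} = 139 − 2·53.4 + 54.6 = 86.8.

86.8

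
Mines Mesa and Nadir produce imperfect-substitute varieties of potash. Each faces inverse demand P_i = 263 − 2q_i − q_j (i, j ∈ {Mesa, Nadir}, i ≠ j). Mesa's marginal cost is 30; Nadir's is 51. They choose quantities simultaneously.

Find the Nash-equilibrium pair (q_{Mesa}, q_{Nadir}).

Mine Mesa's profit: π = q_{Mesa}(263 − 2q_{Mesa} − q_{Nadir}) − 30q_{Mesa}.
∂π/∂q_{Mesa} = 233 − 4q_{Mesa} − q_{Nadir} = 0 ⇒ q_{Mesa} = 58.25 − 0.25q_{Nadir}.
Similarly q_{Nadir} = 53 − 0.25q_{Mesa}.
Substituting the second reaction function into the first: q_{Mesa} = 58.25 − 0.25(53 − 0.25q_{Mesa}), which gives 0.9375q_{Mesa} = 45 ⇒ q_{Mesa} = 48.
Then q_{Nadir} = 53 − 0.25·48 = 41.

48, 41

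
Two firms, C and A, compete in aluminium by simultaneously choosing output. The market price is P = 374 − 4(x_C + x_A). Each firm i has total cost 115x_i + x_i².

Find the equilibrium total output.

37

Firm C's profit: π = x_C(374 − 4(x_C + x_A)) − 115x_C − x_C².
∂π/∂x_C = 259 − 10x_C − 4x_A = 0, so x_C = 25.9 − 0.4x_A.
By symmetry x_A = x_C; substituting into the reaction function, 1.4x_C = 25.9 and x_C = 18.5.
Total output: 18.5 + 18.5 = 37.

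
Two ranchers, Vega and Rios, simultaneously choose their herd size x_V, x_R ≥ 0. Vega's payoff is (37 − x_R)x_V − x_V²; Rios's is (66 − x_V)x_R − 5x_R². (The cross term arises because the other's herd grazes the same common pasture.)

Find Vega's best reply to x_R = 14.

Expanding Vega's payoff: 37x_V − x_Rx_V − x_V².
∂π/∂x_V = 37 − x_R − 2x_V = 0, so x_V = 18.5 − 0.5x_R.
At x_R = 14: x_V = 18.5 − 0.5·14 = 11.5.

11.5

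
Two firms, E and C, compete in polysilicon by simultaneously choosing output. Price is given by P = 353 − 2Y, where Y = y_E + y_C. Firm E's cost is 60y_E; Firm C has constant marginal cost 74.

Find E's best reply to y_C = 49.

48.75

Firm E's profit: π = y_E(353 − 2(y_E + y_C)) − 60y_E.
∂π/∂y_E = 293 − 4y_E − 2y_C = 0, so y_E = 73.25 − 0.5y_C.
At y_C = 49: y_E = 73.25 − 0.5·49 = 48.75.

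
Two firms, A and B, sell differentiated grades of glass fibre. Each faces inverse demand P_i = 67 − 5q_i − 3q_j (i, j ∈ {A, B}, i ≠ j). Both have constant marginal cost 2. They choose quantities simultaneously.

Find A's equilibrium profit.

125

Firm A's profit: π = q_A(67 − 5q_A − 3q_B) − 2q_A.
∂π/∂q_A = 65 − 10q_A − 3q_B = 0 ⇒ q_A = 6.5 − 0.3q_B.
Setting q_A = q_B in the reaction function: q_A = 6.5 − 0.3q_A, so q_A = 6.5 / 1.3 = 5.
P_A = 67 − 5·5 − 3·5 = 27.
Profit = (27 − 2)·5 = 125.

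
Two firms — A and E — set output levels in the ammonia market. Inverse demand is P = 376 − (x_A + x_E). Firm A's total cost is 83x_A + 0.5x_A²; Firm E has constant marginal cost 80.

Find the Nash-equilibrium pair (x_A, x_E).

Firm A's profit: π = x_A(376 − (x_A + x_E)) − 83x_A − 0.5x_A².
∂π/∂x_A = 293 − 3x_A − x_E = 0, so x_A = 293/3 − (1/3)x_E.
For E: ∂π/∂x_E = 296 − 2x_E − x_A = 0 ⇒ x_E = 148 − 0.5x_A.
Plugging x_E into A's best response: x_A = 293/3 − (1/3)(148 − 0.5x_A) ⇒ (5/6)x_A = 145/3, so x_A = 58.
Then x_E = 148 − 0.5·58 = 119.

58, 119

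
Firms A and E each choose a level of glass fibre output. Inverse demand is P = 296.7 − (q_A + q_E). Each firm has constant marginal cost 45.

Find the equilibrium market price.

128.9

Firm A's profit: π = q_A(296.7 − (q_A + q_E)) − 45q_A.
∂π/∂q_A = 251.7 − 2q_A − q_E = 0, so q_A = 125.85 − 0.5q_E.
Setting q_A = q_E in the reaction function: q_A = 125.85 − 0.5q_A, so q_A = 125.85 / 1.5 = 83.9.
Equilibrium price: P = 296.7 − 167.8 = 128.9.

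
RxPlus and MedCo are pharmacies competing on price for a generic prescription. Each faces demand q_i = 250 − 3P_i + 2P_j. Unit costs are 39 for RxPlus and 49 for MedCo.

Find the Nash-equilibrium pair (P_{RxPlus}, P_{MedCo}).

93.625, 97.375

RxPlus's profit: π = (P_{RxPlus} − 39)(250 − 3P_{RxPlus} + 2P_{MedCo}).
∂π/∂P_{RxPlus} = 367 − 6P_{RxPlus} + 2P_{MedCo} = 0 ⇒ P_{RxPlus} = 367/6 + (1/3)P_{MedCo}.
Similarly P_{MedCo} = 397/6 + (1/3)P_{RxPlus}.
Solving the two reaction functions simultaneously: (1 − (1/3)(1/3))P_{RxPlus} = 367/6 + (1/3)·(397/6), so (8/9)P_{RxPlus} = 749/9 and P_{RxPlus} = 93.625.
Then P_{MedCo} = 397/6 + (1/3)·93.625 = 97.375.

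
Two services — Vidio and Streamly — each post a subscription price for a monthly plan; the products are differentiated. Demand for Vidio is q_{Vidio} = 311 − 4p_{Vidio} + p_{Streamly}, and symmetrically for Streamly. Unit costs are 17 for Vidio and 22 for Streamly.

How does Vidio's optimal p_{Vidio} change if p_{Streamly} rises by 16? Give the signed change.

2

Vidio's profit: π = (p_{Vidio} − 17)(311 − 4p_{Vidio} + p_{Streamly}).
∂π/∂p_{Vidio} = 379 − 8p_{Vidio} + p_{Streamly} = 0 ⇒ p_{Vidio} = 47.375 + 0.125p_{Streamly}.
The reaction-function slope is 0.125, so a 16-unit rise in p_{Streamly} moves p_{Vidio} by 0.125 × 16 = 2. Vidio's best response rises — the actions are strategic complements.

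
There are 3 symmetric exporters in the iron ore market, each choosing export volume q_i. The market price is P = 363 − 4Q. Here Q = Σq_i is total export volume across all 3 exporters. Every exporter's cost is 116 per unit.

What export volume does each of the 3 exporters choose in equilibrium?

15.4375

A representative exporter's profit is π_i = q_i(363 − 4Q) − 116q_i, with Q = q_i + Σ_{j≠i} q_j.
First-order condition: 247 − 8q_i − 4Σ_{j≠i} q_j = 0.
With identical exporters, set every q_j = q: then 247 − 8q − 8q = 0, i.e. q = 247/16 = 15.4375.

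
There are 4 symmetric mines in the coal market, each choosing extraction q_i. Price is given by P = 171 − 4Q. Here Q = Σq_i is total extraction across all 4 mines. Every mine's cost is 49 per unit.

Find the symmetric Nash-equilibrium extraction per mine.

6.1

A representative mine's profit is π_i = q_i(171 − 4Q) − 49q_i, with Q = q_i + Σ_{j≠i} q_j.
First-order condition: 122 − 8q_i − 4Σ_{j≠i} q_j = 0.
Imposing symmetry (q_j = q for all j) turns Σ_{j≠i} q_j into 3q, so 122 = 20q and q = 6.1.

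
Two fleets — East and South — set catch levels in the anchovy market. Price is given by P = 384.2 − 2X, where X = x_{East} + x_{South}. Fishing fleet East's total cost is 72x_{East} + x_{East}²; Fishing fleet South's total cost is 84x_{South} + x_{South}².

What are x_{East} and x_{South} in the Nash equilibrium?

Fishing fleet East's profit: π = x_{East}(384.2 − 2(x_{East} + x_{South})) − 72x_{East} − x_{East}².
∂π/∂x_{East} = 312.2 − 6x_{East} − 2x_{South} = 0, so x_{East} = 1561/30 − (1/3)x_{South}.
By the same steps for South: x_{South} = 1501/30 − (1/3)x_{East}.
Substituting the second reaction function into the first: x_{East} = 1561/30 − (1/3)(1501/30 − (1/3)x_{East}), which gives (8/9)x_{East} = 1591/45 ⇒ x_{East} = 39.775.
Then x_{South} = 1501/30 − (1/3)·39.775 = 36.775.

39.775, 36.775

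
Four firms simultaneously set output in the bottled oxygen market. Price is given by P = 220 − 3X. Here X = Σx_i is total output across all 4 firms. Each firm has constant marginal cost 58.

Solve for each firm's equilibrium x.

10.8

A representative firm's profit is π_i = x_i(220 − 3X) − 58x_i, with X = x_i + Σ_{j≠i} x_j.
First-order condition: 162 − 6x_i − 3Σ_{j≠i} x_j = 0.
With identical firms, set every x_j = x: then 162 − 6x − 9x = 0, i.e. x = 162/15 = 10.8.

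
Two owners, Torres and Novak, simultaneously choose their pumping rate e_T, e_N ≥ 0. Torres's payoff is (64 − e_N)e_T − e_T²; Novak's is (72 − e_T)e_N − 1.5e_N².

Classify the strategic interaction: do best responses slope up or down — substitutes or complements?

strategic substitutes

Expanding Torres's payoff: 64e_T − e_Ne_T − e_T².
∂π/∂e_T = 64 − e_N − 2e_T = 0, so e_T = 32 − 0.5e_N.
The best-response slope de_T/de_N = −0.5 < 0: the reaction function is downward-sloping, so the choices are strategic substitutes.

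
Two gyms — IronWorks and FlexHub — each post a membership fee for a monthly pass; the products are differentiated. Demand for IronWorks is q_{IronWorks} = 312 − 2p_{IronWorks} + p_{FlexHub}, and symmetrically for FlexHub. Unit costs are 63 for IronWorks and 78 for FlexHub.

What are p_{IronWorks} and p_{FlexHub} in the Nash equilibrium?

IronWorks's profit: π = (p_{IronWorks} − 63)(312 − 2p_{IronWorks} + p_{FlexHub}).
∂π/∂p_{IronWorks} = 438 − 4p_{IronWorks} + p_{FlexHub} = 0 ⇒ p_{IronWorks} = 109.5 + 0.25p_{FlexHub}.
Similarly p_{FlexHub} = 117 + 0.25p_{IronWorks}.
Substituting the second reaction function into the first: p_{IronWorks} = 109.5 + 0.25(117 + 0.25p_{IronWorks}), which gives 0.9375p_{IronWorks} = 138.75 ⇒ p_{IronWorks} = 148.
Then p_{FlexHub} = 117 + 0.25·148 = 154.

148, 154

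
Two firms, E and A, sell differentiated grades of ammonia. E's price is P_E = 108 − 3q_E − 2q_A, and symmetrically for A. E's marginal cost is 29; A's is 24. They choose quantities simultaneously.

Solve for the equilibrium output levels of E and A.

9.5625, 10.8125

Firm E's profit: π = q_E(108 − 3q_E − 2q_A) − 29q_E.
∂π/∂q_E = 79 − 6q_E − 2q_A = 0 ⇒ q_E = 79/6 − (1/3)q_A.
Similarly q_A = 14 − (1/3)q_E.
Solving the two reaction functions simultaneously: (1 − (−1/3)(−1/3))q_E = 79/6 − (1/3)·14, so (8/9)q_E = 8.5 and q_E = 9.5625.
Then q_A = 14 − (1/3)·9.5625 = 10.8125.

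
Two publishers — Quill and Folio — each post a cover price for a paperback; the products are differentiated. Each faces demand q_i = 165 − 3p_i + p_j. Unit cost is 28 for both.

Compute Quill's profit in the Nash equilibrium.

1425.72

Quill's profit: π = (p_{Quill} − 28)(165 − 3p_{Quill} + p_{Folio}).
∂π/∂p_{Quill} = 249 − 6p_{Quill} + p_{Folio} = 0 ⇒ p_{Quill} = 41.5 + (1/6)p_{Folio}.
The game is symmetric, so in equilibrium p_{Folio} = p_{Quill}: the reaction function gives (5/6)p_{Quill} = 41.5, hence p_{Quill} = 49.8.
q_{Quill} = 165 − 3·49.8 + 49.8 = 65.4.
Profit = (49.8 − 28)·65.4 = 1425.72.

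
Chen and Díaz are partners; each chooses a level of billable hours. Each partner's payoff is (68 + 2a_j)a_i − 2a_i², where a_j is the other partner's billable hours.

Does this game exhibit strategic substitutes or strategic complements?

Chen's payoff is (68 + 2a_D)a_C − 2a_C².
∂π/∂a_C = 68 + 2a_D − 4a_C = 0, so a_C = 17 + 0.5a_D.
The best-response slope da_C/da_D = 0.5 > 0: the reaction function is upward-sloping, so the choices are strategic complements.

strategic complements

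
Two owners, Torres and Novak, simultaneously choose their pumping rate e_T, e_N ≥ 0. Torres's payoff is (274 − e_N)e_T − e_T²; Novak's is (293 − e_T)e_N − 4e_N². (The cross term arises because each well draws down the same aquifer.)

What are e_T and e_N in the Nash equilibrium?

Expanding Torres's payoff: 274e_T − e_Ne_T − e_T².
∂π/∂e_T = 274 − e_N − 2e_T = 0, so e_T = 137 − 0.5e_N.
Likewise for Novak: e_N = 36.625 − 0.125e_T.
Plugging e_N into Torres's best response: e_T = 137 − 0.5(36.625 − 0.125e_T) ⇒ 0.9375e_T = 118.6875, so e_T = 126.6.
Then e_N = 36.625 − 0.125·126.6 = 20.8.

126.6, 20.8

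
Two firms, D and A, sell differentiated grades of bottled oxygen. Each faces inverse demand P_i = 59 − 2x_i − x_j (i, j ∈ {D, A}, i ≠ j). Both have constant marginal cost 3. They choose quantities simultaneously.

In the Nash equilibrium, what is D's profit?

Firm D's profit: π = x_D(59 − 2x_D − x_A) − 3x_D.
∂π/∂x_D = 56 − 4x_D − x_A = 0 ⇒ x_D = 14 − 0.25x_A.
The game is symmetric, so in equilibrium x_A = x_D: the reaction function gives 1.25x_D = 14, hence x_D = 11.2.
P_D = 59 − 2·11.2 − 11.2 = 25.4.
Profit = (25.4 − 3)·11.2 = 250.88.

250.88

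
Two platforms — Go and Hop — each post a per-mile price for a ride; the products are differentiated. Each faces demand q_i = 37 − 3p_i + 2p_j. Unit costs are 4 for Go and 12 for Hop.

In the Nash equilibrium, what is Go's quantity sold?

Go's profit: π = (p_{Go} − 4)(37 − 3p_{Go} + 2p_{Hop}).
∂π/∂p_{Go} = 49 − 6p_{Go} + 2p_{Hop} = 0 ⇒ p_{Go} = 49/6 + (1/3)p_{Hop}.
Similarly p_{Hop} = 73/6 + (1/3)p_{Go}.
Solving the two reaction functions simultaneously: (1 − (1/3)(1/3))p_{Go} = 49/6 + (1/3)·(73/6), so (8/9)p_{Go} = 110/9 and p_{Go} = 13.75.
Then p_{Hop} = 73/6 + (1/3)·13.75 = 16.75.
q_{Go} = 37 − 3·13.75 + 2·16.75 = 29.25.

29.25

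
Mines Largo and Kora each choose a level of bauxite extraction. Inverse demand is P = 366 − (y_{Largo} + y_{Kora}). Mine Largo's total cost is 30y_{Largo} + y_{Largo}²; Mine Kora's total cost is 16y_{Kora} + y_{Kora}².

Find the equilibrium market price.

228.8

Mine Largo's profit: π = y_{Largo}(366 − (y_{Largo} + y_{Kora})) − 30y_{Largo} − y_{Largo}².
∂π/∂y_{Largo} = 336 − 4y_{Largo} − y_{Kora} = 0, so y_{Largo} = 84 − 0.25y_{Kora}.
By the same steps for Kora: y_{Kora} = 87.5 − 0.25y_{Largo}.
Plugging y_{Kora} into Largo's best response: y_{Largo} = 84 − 0.25(87.5 − 0.25y_{Largo}) ⇒ 0.9375y_{Largo} = 62.125, so y_{Largo} = 994/15.
Then y_{Kora} = 87.5 − 0.25·(994/15) = 1064/15.
Equilibrium price: P = 366 − 137.2 = 228.8.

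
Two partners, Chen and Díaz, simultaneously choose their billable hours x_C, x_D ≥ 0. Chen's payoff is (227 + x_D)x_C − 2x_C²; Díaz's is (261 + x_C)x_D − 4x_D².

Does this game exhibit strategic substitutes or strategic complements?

strategic complements

Expanding Chen's payoff: 227x_C + x_Dx_C − 2x_C².
∂π/∂x_C = 227 + x_D − 4x_C = 0, so x_C = 56.75 + 0.25x_D.
The best-response slope dx_C/dx_D = 0.25 > 0: the reaction function is upward-sloping, so the choices are strategic complements.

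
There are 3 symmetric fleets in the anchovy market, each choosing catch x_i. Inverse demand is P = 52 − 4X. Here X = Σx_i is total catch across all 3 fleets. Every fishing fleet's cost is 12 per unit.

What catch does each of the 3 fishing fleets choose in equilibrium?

A representative fishing fleet's profit is π_i = x_i(52 − 4X) − 12x_i, with X = x_i + Σ_{j≠i} x_j.
First-order condition: 40 − 8x_i − 4Σ_{j≠i} x_j = 0.
With identical fishing fleets, set every x_j = x: then 40 − 8x − 8x = 0, i.e. x = 40/16 = 2.5.

2.5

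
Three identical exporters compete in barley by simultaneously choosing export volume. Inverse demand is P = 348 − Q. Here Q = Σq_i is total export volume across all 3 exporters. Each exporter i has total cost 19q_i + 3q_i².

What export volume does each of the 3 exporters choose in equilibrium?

A representative exporter's profit is π_i = q_i(348 − Q) − 19q_i − 3q_i², with Q = q_i + Σ_{j≠i} q_j.
First-order condition: 329 − 8q_i − Σ_{j≠i} q_j = 0.
With identical exporters, set every q_j = q: then 329 − 8q − 2q = 0, i.e. q = 329/10 = 32.9.

32.9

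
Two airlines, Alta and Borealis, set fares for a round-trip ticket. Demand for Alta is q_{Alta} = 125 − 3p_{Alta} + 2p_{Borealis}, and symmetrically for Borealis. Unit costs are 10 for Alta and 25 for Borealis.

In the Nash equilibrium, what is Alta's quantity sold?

Alta's profit: π = (p_{Alta} − 10)(125 − 3p_{Alta} + 2p_{Borealis}).
∂π/∂p_{Alta} = 155 − 6p_{Alta} + 2p_{Borealis} = 0 ⇒ p_{Alta} = 155/6 + (1/3)p_{Borealis}.
Similarly p_{Borealis} = 100/3 + (1/3)p_{Alta}.
Solving the two reaction functions simultaneously: (1 − (1/3)(1/3))p_{Alta} = 155/6 + (1/3)·(100/3), so (8/9)p_{Alta} = 665/18 and p_{Alta} = 41.5625.
Then p_{Borealis} = 100/3 + (1/3)·41.5625 = 47.1875.
q_{Alta} = 125 − 3·41.5625 + 2·47.1875 = 94.6875.

94.6875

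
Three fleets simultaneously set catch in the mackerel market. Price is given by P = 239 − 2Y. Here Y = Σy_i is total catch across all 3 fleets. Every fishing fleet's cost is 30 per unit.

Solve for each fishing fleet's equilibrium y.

26.125

A representative fishing fleet's profit is π_i = y_i(239 − 2Y) − 30y_i, with Y = y_i + Σ_{j≠i} y_j.
First-order condition: 209 − 4y_i − 2Σ_{j≠i} y_j = 0.
Imposing symmetry (y_j = y for all j) turns Σ_{j≠i} y_j into 2y, so 209 = 8y and y = 26.125.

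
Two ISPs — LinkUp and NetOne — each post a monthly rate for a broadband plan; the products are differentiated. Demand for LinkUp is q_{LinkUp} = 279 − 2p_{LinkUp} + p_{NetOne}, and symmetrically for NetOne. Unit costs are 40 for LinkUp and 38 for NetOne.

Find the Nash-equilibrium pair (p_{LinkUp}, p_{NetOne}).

119.4, 118.6

LinkUp's profit: π = (p_{LinkUp} − 40)(279 − 2p_{LinkUp} + p_{NetOne}).
∂π/∂p_{LinkUp} = 359 − 4p_{LinkUp} + p_{NetOne} = 0 ⇒ p_{LinkUp} = 89.75 + 0.25p_{NetOne}.
Similarly p_{NetOne} = 88.75 + 0.25p_{LinkUp}.
Substituting the second reaction function into the first: p_{LinkUp} = 89.75 + 0.25(88.75 + 0.25p_{LinkUp}), which gives 0.9375p_{LinkUp} = 111.9375 ⇒ p_{LinkUp} = 119.4.
Then p_{NetOne} = 88.75 + 0.25·119.4 = 118.6.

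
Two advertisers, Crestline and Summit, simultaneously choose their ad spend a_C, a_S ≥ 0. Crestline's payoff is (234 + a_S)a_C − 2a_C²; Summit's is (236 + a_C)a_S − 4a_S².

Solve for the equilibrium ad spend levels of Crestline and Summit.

68, 38

Expanding Crestline's payoff: 234a_C + a_Sa_C − 2a_C².
∂π/∂a_C = 234 + a_S − 4a_C = 0, so a_C = 58.5 + 0.25a_S.
Likewise for Summit: a_S = 29.5 + 0.125a_C.
Plugging a_S into Crestline's best response: a_C = 58.5 + 0.25(29.5 + 0.125a_C) ⇒ (31/32)a_C = 65.875, so a_C = 68.
Then a_S = 29.5 + 0.125·68 = 38.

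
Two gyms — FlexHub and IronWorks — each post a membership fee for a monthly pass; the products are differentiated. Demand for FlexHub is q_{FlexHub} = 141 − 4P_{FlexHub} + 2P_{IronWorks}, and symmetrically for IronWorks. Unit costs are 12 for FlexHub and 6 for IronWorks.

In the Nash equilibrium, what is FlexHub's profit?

FlexHub's profit: π = (P_{FlexHub} − 12)(141 − 4P_{FlexHub} + 2P_{IronWorks}).
∂π/∂P_{FlexHub} = 189 − 8P_{FlexHub} + 2P_{IronWorks} = 0 ⇒ P_{FlexHub} = 23.625 + 0.25P_{IronWorks}.
Similarly P_{IronWorks} = 20.625 + 0.25P_{FlexHub}.
Solving the two reaction functions simultaneously: (1 − (0.25)(0.25))P_{FlexHub} = 23.625 + 0.25·20.625, so 0.9375P_{FlexHub} = 921/32 and P_{FlexHub} = 30.7.
Then P_{IronWorks} = 20.625 + 0.25·30.7 = 28.3.
q_{FlexHub} = 141 − 4·30.7 + 2·28.3 = 74.8.
Profit = (30.7 − 12)·74.8 = 1398.76.

1398.76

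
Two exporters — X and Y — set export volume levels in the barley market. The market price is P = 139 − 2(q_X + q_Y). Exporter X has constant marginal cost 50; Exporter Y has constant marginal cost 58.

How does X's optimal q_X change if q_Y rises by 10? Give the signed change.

Exporter X's profit: π = q_X(139 − 2(q_X + q_Y)) − 50q_X.
∂π/∂q_X = 89 − 4q_X − 2q_Y = 0, so q_X = 22.25 − 0.5q_Y.
The reaction-function slope is −0.5, so a 10-unit rise in q_Y moves q_X by −0.5 × 10 = −5. X's best response falls — the actions are strategic substitutes.

-5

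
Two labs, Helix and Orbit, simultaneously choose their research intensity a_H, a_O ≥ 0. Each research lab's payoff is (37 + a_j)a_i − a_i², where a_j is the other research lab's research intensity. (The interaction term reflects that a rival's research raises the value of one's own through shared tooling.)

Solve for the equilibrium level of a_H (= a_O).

Helix's payoff is (37 + a_O)a_H − a_H².
∂π/∂a_H = 37 + a_O − 2a_H = 0, so a_H = 18.5 + 0.5a_O.
Setting a_H = a_O in the reaction function: a_H = 18.5 + 0.5a_H, so a_H = 18.5 / 0.5 = 37.

37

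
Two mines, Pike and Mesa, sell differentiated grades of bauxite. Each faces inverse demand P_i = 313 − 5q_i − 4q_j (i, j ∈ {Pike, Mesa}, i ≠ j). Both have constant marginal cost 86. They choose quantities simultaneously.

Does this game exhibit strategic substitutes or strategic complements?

Mine Pike's profit: π = q_{Pike}(313 − 5q_{Pike} − 4q_{Mesa}) − 86q_{Pike}.
∂π/∂q_{Pike} = 227 − 10q_{Pike} − 4q_{Mesa} = 0 ⇒ q_{Pike} = 22.7 − 0.4q_{Mesa}.
The best-response slope dq_{Pike}/dq_{Mesa} = −0.4 < 0: the reaction function is downward-sloping, so the choices are strategic substitutes.

strategic substitutes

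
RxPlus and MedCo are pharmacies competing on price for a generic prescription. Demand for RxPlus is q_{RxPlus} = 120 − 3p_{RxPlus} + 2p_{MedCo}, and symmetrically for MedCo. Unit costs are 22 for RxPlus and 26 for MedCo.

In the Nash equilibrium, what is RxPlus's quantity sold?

RxPlus's profit: π = (p_{RxPlus} − 22)(120 − 3p_{RxPlus} + 2p_{MedCo}).
∂π/∂p_{RxPlus} = 186 − 6p_{RxPlus} + 2p_{MedCo} = 0 ⇒ p_{RxPlus} = 31 + (1/3)p_{MedCo}.
Similarly p_{MedCo} = 33 + (1/3)p_{RxPlus}.
Plugging p_{MedCo} into RxPlus's best response: p_{RxPlus} = 31 + (1/3)(33 + (1/3)p_{RxPlus}) ⇒ (8/9)p_{RxPlus} = 42, so p_{RxPlus} = 47.25.
Then p_{MedCo} = 33 + (1/3)·47.25 = 48.75.
q_{RxPlus} = 120 − 3·47.25 + 2·48.75 = 75.75.

75.75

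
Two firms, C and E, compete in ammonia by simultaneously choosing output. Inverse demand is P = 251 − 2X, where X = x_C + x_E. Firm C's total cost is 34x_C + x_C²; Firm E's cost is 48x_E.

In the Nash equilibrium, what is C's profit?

1600.83

Firm C's profit: π = x_C(251 − 2(x_C + x_E)) − 34x_C − x_C².
∂π/∂x_C = 217 − 6x_C − 2x_E = 0, so x_C = 217/6 − (1/3)x_E.
For E: ∂π/∂x_E = 203 − 4x_E − 2x_C = 0 ⇒ x_E = 50.75 − 0.5x_C.
Plugging x_E into C's best response: x_C = 217/6 − (1/3)(50.75 − 0.5x_C) ⇒ (5/6)x_C = 19.25, so x_C = 23.1.
Then x_E = 50.75 − 0.5·23.1 = 39.2.
Price P = 251 − 2·62.3 = 126.4.
C's profit: (126.4 − 34)·23.1 − (23.1)² = 1600.83.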